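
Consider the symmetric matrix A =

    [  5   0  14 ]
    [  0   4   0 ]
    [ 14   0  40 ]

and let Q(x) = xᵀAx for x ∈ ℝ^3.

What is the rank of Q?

3

Symmetric row and column elimination reduces A to a congruent diagonal form with pivots 5, 4, 4/5.
Counting signs: 3 positive.
The rank is the number of nonzero pivots: 3.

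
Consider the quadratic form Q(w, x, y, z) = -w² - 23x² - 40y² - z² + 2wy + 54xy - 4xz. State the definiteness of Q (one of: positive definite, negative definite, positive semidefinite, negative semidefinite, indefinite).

negative definite

The symmetric matrix is A = [[-1, 0, 1, 0], [0, -23, 27, -2], [1, 27, -40, 0], [0, -2, 0, -1]].
Congruent diagonalization of A (simultaneous row and column reduction) yields pivots -1, -23, -168/23, -1/14.
That gives 4 negative pivots.
Hence Q is negative definite.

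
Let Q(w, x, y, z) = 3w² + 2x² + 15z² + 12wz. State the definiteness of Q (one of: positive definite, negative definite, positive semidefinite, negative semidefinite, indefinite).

The associated matrix is A = [[3, 0, 0, 6], [0, 2, 0, 0], [0, 0, 0, 0], [6, 0, 0, 15]].
Row-reducing A symmetrically gives the diagonal entries 3, 2, 0, 3.
That gives 3 positive, 1 zero pivots.
Hence Q is positive semidefinite.

positive semidefinite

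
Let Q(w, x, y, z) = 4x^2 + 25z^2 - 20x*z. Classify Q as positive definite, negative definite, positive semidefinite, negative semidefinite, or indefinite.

positive semidefinite

Write A = [[0, 0, 0, 0], [0, 4, 0, -10], [0, 0, 0, 0], [0, -10, 0, 25]].
Congruent diagonalization of A (simultaneous row and column reduction) yields pivots 0, 4, 0, 0.
Counting signs: 1 positive, 3 zero.
Hence Q is positive semidefinite.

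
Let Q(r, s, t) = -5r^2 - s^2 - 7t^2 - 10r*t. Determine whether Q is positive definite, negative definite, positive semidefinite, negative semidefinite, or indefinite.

negative definite

The associated matrix is A = [[-5, 0, -5], [0, -1, 0], [-5, 0, -7]].
Applying the same elementary operations to the rows and columns of A produces a congruent diagonal matrix with entries -5, -1, -2.
Counting signs: 3 negative.
Hence Q is negative definite.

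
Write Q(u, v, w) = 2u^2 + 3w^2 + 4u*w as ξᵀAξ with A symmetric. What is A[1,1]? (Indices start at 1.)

2

The coefficient of u^2 in Q is 2, and that is exactly A[1,1].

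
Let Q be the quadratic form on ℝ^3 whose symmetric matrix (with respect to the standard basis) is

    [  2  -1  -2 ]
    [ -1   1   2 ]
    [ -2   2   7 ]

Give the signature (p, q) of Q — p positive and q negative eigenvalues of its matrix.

Symmetric row and column elimination reduces A to a congruent diagonal form with pivots 2, 1/2, 3.
That gives 3 positive pivots.

(3, 0)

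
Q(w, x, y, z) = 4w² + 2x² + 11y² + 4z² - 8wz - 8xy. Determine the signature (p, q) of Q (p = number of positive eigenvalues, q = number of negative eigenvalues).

The symmetric matrix is A = [[4, 0, 0, -4], [0, 2, -4, 0], [0, -4, 11, 0], [-4, 0, 0, 4]].
Applying the same elementary operations to the rows and columns of A produces a congruent diagonal matrix with entries 4, 2, 3, 0.
So there are 3 positive, 1 zero pivots.

(3, 0)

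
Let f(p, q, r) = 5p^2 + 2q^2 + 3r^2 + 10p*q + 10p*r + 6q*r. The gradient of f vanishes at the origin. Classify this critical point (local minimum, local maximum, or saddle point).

The Hessian at the origin is H = [[10, 10, 10], [10, 4, 6], [10, 6, 6]].
Row-reducing H symmetrically gives the diagonal entries 10, -6, -4/3.
So there are 1 positive, 2 negative pivots.
H is indefinite, so the origin is a saddle point.

saddle point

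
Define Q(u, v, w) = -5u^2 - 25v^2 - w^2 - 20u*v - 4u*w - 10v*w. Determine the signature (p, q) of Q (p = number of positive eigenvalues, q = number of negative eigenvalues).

Write A = [[-5, -10, -2], [-10, -25, -5], [-2, -5, -1]].
Applying the same elementary operations to the rows and columns of A produces a congruent diagonal matrix with entries -5, -5, 0.
Counting signs: 2 negative, 1 zero.

(0, 2)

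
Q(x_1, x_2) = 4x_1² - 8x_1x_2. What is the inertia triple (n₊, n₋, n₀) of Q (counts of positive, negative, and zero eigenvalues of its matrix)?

The symmetric matrix is A = [[4, -4], [-4, 0]].
Congruent diagonalization of A (simultaneous row and column reduction) yields pivots 4, -4.
So there are 1 positive, 1 negative pivots.

(1, 1, 0)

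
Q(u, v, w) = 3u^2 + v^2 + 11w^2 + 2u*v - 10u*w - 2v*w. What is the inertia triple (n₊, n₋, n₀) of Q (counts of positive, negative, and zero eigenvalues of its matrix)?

The symmetric matrix is A = [[3, 1, -5], [1, 1, -1], [-5, -1, 11]].
Congruent diagonalization of A (simultaneous row and column reduction) yields pivots 3, 2/3, 2.
Counting signs: 3 positive.

(3, 0, 0)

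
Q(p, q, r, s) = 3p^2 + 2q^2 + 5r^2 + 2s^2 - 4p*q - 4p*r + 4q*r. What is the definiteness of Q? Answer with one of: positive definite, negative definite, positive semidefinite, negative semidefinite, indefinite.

positive definite

Write A = [[3, -2, -2, 0], [-2, 2, 2, 0], [-2, 2, 5, 0], [0, 0, 0, 2]].
Symmetric row and column elimination reduces A to a congruent diagonal form with pivots 3, 2/3, 3, 2.
Counting signs: 4 positive.
Hence Q is positive definite.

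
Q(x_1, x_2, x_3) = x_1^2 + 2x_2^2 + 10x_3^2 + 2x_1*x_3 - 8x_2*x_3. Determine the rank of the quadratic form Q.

Write A = [[1, 0, 1], [0, 2, -4], [1, -4, 10]].
An LDLᵀ factorisation of A has diagonal entries 1, 2, 1.
Counting signs: 3 positive.
The rank is the number of nonzero pivots: 3.

3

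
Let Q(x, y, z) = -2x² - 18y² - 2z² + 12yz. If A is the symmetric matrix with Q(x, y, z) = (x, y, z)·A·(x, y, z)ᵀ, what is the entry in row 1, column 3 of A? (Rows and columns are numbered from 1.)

The coefficient of x·z in Q is 0. For a symmetric A this equals A[1,3] + A[3,1] = 2·A[1,3].
So A[1,3] = 0/2 = 0.

0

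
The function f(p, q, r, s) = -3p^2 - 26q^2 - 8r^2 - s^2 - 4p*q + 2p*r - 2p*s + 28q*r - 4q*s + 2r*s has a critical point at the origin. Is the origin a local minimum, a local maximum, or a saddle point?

The Hessian at the origin is H = [[-6, -4, 2, -2], [-4, -52, 28, -4], [2, 28, -16, 2], [-2, -4, 2, -2]].
Row-reducing H symmetrically gives the diagonal entries -6, -148/3, -34/37, -20/17.
So there are 4 negative pivots.
H is negative definite, so the origin is a strict local maximum.

local maximum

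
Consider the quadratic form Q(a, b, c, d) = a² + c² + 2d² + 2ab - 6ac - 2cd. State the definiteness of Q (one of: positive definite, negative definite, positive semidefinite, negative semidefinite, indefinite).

indefinite

Write A = [[1, 1, -3, 0], [1, 0, 0, 0], [-3, 0, 1, -1], [0, 0, -1, 2]].
Row-reducing A symmetrically gives the diagonal entries 1, -1, 1, 1.
So there are 3 positive, 1 negative pivots.
Hence Q is indefinite.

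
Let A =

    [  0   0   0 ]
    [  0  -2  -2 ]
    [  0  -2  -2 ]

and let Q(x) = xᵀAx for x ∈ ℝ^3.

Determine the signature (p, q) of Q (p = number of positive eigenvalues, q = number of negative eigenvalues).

(0, 1)

Row-reducing A symmetrically gives the diagonal entries 0, -2, 0.
So there are 1 negative, 2 zero pivots.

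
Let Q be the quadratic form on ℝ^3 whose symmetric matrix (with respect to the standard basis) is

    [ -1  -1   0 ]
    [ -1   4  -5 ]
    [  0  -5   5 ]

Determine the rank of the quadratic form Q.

Symmetric row and column elimination reduces A to a congruent diagonal form with pivots -1, 5, 0.
That gives 1 positive, 1 negative, 1 zero pivots.
The rank is the number of nonzero pivots: 2.

2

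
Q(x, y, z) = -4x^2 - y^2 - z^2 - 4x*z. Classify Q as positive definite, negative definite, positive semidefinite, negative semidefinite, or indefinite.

negative semidefinite

The associated matrix is A = [[-4, 0, -2], [0, -1, 0], [-2, 0, -1]].
Symmetric row and column elimination reduces A to a congruent diagonal form with pivots -4, -1, 0.
So there are 2 negative, 1 zero pivots.
Hence Q is negative semidefinite.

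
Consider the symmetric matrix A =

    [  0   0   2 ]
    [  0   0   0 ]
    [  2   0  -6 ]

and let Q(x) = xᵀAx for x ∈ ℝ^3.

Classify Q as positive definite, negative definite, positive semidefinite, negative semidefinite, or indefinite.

A is congruent to a diagonal matrix with 1 positive, 1 negative and 1 zero entries, so Q is indefinite.

indefinite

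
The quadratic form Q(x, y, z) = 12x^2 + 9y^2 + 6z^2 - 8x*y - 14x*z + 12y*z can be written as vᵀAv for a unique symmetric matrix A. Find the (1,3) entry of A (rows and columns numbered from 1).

The coefficient of x·z in Q is -14. For a symmetric A this equals A[1,3] + A[3,1] = 2·A[1,3].
So A[1,3] = -14/2 = -7.

-7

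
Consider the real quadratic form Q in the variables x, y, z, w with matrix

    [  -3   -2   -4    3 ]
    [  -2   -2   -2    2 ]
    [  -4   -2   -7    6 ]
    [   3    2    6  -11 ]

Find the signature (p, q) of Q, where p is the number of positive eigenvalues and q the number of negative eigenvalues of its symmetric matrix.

Applying the same elementary operations to the rows and columns of A produces a congruent diagonal matrix with entries -3, -2/3, -1, -4.
Counting signs: 4 negative.

(0, 4)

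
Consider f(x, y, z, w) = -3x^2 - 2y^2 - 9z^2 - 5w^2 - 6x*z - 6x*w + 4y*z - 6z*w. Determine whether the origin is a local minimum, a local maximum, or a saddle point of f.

local maximum

The Hessian at the origin is H = [[-6, 0, -6, -6], [0, -4, 4, 0], [-6, 4, -18, -6], [-6, 0, -6, -10]].
Row-reducing H symmetrically gives the diagonal entries -6, -4, -8, -4.
That gives 4 negative pivots.
H is negative definite, so the origin is a strict local maximum.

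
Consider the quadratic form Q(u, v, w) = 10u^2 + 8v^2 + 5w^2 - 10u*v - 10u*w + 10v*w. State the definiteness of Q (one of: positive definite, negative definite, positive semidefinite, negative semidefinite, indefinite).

positive definite

The symmetric matrix of Q is A = [[10, -5, -5], [-5, 8, 5], [-5, 5, 5]].
Leading principal minors: Δ_1 = 10, Δ_2 = 55, Δ_3 = 75.
All leading principal minors are positive, so by Sylvester's criterion Q is positive definite.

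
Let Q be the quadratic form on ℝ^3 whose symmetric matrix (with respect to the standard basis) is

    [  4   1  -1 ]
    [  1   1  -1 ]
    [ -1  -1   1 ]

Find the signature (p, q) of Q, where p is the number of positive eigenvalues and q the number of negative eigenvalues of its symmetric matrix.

(2, 0)

Applying the same elementary operations to the rows and columns of A produces a congruent diagonal matrix with entries 4, 3/4, 0.
Counting signs: 2 positive, 1 zero.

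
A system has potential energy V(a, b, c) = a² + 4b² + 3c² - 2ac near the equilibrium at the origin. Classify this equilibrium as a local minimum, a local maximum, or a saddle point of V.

The Hessian at the origin is H = [[2, 0, -2], [0, 8, 0], [-2, 0, 6]].
Applying the same elementary operations to the rows and columns of H produces a congruent diagonal matrix with entries 2, 8, 4.
Counting signs: 3 positive.
H is positive definite, so the origin is a strict local minimum.

local minimum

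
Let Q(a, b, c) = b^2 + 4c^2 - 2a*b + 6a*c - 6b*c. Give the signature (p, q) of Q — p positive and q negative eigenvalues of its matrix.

(1, 2)

The symmetric matrix is A = [[0, -1, 3], [-1, 1, -3], [3, -3, 4]].
By Sylvester's law of inertia any congruent diagonalization of A has 1 positive, 2 negative and 0 zero entries.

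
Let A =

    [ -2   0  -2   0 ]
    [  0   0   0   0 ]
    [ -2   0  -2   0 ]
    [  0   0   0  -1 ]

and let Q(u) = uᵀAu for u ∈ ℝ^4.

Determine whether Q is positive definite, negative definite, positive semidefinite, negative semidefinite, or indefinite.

negative semidefinite

Row-reducing A symmetrically gives the diagonal entries -2, 0, 0, -1.
That gives 2 negative, 2 zero pivots.
Hence Q is negative semidefinite.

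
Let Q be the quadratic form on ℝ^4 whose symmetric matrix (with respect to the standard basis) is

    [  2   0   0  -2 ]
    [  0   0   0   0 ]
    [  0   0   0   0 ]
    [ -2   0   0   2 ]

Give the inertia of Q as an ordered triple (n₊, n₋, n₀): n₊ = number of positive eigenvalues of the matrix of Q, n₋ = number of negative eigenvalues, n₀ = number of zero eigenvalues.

(1, 0, 3)

Applying the same elementary operations to the rows and columns of A produces a congruent diagonal matrix with entries 2, 0, 0, 0.
So there are 1 positive, 3 zero pivots.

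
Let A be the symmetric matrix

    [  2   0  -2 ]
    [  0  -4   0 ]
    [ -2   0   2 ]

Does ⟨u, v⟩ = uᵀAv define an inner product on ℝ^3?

no

Row-reducing A symmetrically gives the diagonal entries 2, -4, 0.
Counting signs: 1 positive, 1 negative, 1 zero.
Hence Q is indefinite.
⟨·,·⟩ is an inner product exactly when A is positive definite.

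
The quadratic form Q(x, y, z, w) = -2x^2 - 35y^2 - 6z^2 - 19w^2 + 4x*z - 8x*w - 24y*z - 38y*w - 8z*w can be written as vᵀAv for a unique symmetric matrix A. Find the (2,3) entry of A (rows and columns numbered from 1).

-12

The coefficient of y·z in Q is -24. For a symmetric A this equals A[2,3] + A[3,2] = 2·A[2,3].
So A[2,3] = -24/2 = -12.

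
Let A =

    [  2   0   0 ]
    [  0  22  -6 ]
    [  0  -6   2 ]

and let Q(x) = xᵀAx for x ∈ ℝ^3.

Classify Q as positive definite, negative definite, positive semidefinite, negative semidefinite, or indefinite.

positive definite

Leading principal minors: Δ_1 = 2, Δ_2 = 44, Δ_3 = 16.
All leading principal minors are positive, so by Sylvester's criterion Q is positive definite.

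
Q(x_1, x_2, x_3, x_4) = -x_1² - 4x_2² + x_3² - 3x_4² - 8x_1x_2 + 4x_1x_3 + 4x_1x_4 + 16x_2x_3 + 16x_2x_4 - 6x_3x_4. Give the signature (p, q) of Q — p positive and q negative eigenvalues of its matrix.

(3, 1)

Write A = [[-1, -4, 2, 2], [-4, -4, 8, 8], [2, 8, 1, -3], [2, 8, -3, -3]].
Congruent diagonalization of A (simultaneous row and column reduction) yields pivots -1, 12, 5, 4/5.
So there are 3 positive, 1 negative pivots.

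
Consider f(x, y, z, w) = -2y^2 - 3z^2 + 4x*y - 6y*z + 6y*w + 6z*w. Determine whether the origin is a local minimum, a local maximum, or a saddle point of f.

saddle point

The Hessian at the origin is H = [[0, 4, 0, 0], [4, -4, -6, 6], [0, -6, -6, 6], [0, 6, 6, 0]].
H is indefinite, so the origin is a saddle point.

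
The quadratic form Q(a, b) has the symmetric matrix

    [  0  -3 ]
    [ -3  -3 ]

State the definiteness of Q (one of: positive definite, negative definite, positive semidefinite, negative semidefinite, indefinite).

For the 2×2 matrix [[0, -3], [-3, -3]]: det = 0·-3 − (-3)² = -9, trace = -3.
det < 0 so the eigenvalues have opposite signs; the form is indefinite.

indefinite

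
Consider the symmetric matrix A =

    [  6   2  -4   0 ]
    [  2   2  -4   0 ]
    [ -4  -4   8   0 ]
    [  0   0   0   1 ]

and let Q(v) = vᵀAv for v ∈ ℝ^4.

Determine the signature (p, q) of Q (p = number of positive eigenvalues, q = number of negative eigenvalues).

Applying the same elementary operations to the rows and columns of A produces a congruent diagonal matrix with entries 6, 4/3, 0, 1.
So there are 3 positive, 1 zero pivots.

(3, 0)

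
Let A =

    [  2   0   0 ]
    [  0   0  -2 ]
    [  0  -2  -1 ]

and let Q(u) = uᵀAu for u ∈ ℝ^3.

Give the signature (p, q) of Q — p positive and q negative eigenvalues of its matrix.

(2, 1)

By Sylvester's law of inertia any congruent diagonalization of A has 2 positive, 1 negative and 0 zero entries.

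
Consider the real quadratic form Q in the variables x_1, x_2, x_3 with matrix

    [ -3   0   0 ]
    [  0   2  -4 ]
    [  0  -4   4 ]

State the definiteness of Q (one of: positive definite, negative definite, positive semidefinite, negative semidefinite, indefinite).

indefinite

Row-reducing A symmetrically gives the diagonal entries -3, 2, -4.
So there are 1 positive, 2 negative pivots.
Hence Q is indefinite.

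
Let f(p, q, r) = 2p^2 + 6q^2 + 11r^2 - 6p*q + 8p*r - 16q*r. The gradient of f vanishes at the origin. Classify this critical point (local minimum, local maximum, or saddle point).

The Hessian at the origin is H = [[4, -6, 8], [-6, 12, -16], [8, -16, 22]].
Congruent diagonalization of H (simultaneous row and column reduction) yields pivots 4, 3, 2/3.
So there are 3 positive pivots.
H is positive definite, so the origin is a strict local minimum.

local minimum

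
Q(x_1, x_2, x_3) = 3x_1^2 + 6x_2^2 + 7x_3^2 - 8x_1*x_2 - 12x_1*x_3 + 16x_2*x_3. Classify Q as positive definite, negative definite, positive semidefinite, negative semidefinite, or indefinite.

The symmetric matrix is A = [[3, -4, -6], [-4, 6, 8], [-6, 8, 7]].
Congruent diagonalization of A (simultaneous row and column reduction) yields pivots 3, 2/3, -5.
Counting signs: 2 positive, 1 negative.
Hence Q is indefinite.

indefinite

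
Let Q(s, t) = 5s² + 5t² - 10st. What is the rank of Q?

Write A = [[5, -5], [-5, 5]].
Symmetric row and column elimination reduces A to a congruent diagonal form with pivots 5, 0.
So there are 1 positive, 1 zero pivots.
The rank is the number of nonzero pivots: 1.

1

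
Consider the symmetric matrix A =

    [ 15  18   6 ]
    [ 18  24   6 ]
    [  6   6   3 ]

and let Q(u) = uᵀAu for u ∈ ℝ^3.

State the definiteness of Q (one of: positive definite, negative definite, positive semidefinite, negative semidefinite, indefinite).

Symmetric row and column elimination reduces A to a congruent diagonal form with pivots 15, 12/5, 0.
Counting signs: 2 positive, 1 zero.
Hence Q is positive semidefinite.

positive semidefinite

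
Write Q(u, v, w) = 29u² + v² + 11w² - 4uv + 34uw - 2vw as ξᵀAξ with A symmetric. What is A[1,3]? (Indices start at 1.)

The coefficient of u·w in Q is 34. For a symmetric A this equals A[1,3] + A[3,1] = 2·A[1,3].
So A[1,3] = 34/2 = 17.

17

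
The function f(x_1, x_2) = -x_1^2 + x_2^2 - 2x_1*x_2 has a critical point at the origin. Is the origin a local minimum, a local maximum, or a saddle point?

The Hessian at the origin is H = [[-2, -2], [-2, 2]].
det H = -2·2 − (-2)² = -8 < 0, so H is indefinite.
Therefore the origin is a saddle point.

saddle point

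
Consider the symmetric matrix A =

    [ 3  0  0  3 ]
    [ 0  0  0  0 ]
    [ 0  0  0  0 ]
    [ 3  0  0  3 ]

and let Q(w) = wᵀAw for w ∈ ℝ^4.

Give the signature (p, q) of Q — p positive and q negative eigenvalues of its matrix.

Row-reducing A symmetrically gives the diagonal entries 3, 0, 0, 0.
So there are 1 positive, 3 zero pivots.

(1, 0)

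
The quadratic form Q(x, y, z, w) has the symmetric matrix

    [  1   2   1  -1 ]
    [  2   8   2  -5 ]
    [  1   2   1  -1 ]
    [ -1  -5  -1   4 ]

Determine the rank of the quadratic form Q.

Row-reducing A symmetrically gives the diagonal entries 1, 4, 0, 3/4.
Counting signs: 3 positive, 1 zero.
The rank is the number of nonzero pivots: 3.

3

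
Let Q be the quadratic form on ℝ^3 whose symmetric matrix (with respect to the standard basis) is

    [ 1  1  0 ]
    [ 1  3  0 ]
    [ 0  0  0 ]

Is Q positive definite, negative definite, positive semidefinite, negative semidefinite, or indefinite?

Symmetric row and column elimination reduces A to a congruent diagonal form with pivots 1, 2, 0.
Counting signs: 2 positive, 1 zero.
Hence Q is positive semidefinite.

positive semidefinite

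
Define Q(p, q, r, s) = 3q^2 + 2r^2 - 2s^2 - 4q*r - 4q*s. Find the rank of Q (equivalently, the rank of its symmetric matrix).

The associated matrix is A = [[0, 0, 0, 0], [0, 3, -2, -2], [0, -2, 2, 0], [0, -2, 0, -2]].
Congruent diagonalization of A (simultaneous row and column reduction) yields pivots 0, 3, 2/3, -6.
So there are 2 positive, 1 negative, 1 zero pivots.
The rank is the number of nonzero pivots: 3.

3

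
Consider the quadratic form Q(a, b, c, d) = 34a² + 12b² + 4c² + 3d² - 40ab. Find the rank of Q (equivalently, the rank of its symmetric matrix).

The symmetric matrix is A = [[34, -20, 0, 0], [-20, 12, 0, 0], [0, 0, 4, 0], [0, 0, 0, 3]].
Applying the same elementary operations to the rows and columns of A produces a congruent diagonal matrix with entries 34, 4/17, 4, 3.
Counting signs: 4 positive.
The rank is the number of nonzero pivots: 4.

4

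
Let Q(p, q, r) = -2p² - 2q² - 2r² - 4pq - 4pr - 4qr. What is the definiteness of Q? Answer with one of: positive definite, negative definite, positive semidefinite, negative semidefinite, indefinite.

Write A = [[-2, -2, -2], [-2, -2, -2], [-2, -2, -2]].
Symmetric row and column elimination reduces A to a congruent diagonal form with pivots -2, 0, 0.
Counting signs: 1 negative, 2 zero.
Hence Q is negative semidefinite.

negative semidefinite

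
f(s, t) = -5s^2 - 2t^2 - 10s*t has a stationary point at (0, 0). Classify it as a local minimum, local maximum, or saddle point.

The Hessian at the origin is H = [[-10, -10], [-10, -4]].
det H = -10·-4 − (-10)² = -60 < 0, so H is indefinite.
Therefore the origin is a saddle point.

saddle point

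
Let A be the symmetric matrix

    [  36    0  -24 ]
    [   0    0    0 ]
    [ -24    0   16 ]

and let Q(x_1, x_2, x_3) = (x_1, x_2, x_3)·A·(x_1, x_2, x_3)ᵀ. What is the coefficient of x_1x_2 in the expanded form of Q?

The coefficient of x_1x_2 is A[1,2] + A[2,1] = 2·0 = 0.

0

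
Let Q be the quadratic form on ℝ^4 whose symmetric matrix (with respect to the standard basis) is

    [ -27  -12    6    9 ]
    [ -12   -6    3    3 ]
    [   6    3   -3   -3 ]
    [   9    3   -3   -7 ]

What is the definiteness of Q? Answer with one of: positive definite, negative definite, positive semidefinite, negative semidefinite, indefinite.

negative definite

Leading principal minors: Δ_1 = -27, Δ_2 = 18, Δ_3 = -27, Δ_4 = 27.
The signs alternate starting with Δ_1 < 0, so by Sylvester's criterion Q is negative definite.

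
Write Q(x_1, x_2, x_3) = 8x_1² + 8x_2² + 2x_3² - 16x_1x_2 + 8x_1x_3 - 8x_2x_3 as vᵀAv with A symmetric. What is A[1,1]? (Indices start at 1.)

The coefficient of x_1² in Q is 8, and that is exactly A[1,1].

8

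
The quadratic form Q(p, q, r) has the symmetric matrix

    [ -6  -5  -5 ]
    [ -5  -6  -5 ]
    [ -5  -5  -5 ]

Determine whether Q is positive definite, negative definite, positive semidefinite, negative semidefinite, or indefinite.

Leading principal minors: Δ_1 = -6, Δ_2 = 11, Δ_3 = -5.
The signs alternate starting with Δ_1 < 0, so by Sylvester's criterion Q is negative definite.

negative definite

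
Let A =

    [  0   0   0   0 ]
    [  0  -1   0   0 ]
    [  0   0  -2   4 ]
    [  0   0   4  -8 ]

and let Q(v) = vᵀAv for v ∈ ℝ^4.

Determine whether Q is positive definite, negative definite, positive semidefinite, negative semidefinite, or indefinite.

negative semidefinite

Congruent diagonalization of A (simultaneous row and column reduction) yields pivots 0, -1, -2, 0.
That gives 2 negative, 2 zero pivots.
Hence Q is negative semidefinite.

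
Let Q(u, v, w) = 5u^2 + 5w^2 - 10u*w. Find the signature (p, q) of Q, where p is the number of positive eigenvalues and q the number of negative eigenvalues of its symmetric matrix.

(1, 0)

The symmetric matrix is A = [[5, 0, -5], [0, 0, 0], [-5, 0, 5]].
Applying the same elementary operations to the rows and columns of A produces a congruent diagonal matrix with entries 5, 0, 0.
So there are 1 positive, 2 zero pivots.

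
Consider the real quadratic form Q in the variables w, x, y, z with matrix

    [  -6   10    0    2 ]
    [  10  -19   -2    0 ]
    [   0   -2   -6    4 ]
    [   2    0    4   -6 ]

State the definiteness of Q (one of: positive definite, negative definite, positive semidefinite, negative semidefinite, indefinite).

Leading principal minors: Δ_1 = -6, Δ_2 = 14, Δ_3 = -60, Δ_4 = 16.
The signs alternate starting with Δ_1 < 0, so by Sylvester's criterion Q is negative definite.

negative definite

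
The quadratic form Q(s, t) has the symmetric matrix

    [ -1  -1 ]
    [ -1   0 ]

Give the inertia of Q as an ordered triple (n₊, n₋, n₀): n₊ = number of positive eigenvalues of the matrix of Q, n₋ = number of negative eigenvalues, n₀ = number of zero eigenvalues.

(1, 1, 0)

An LDLᵀ factorisation of A has diagonal entries -1, 1.
So there are 1 positive, 1 negative pivots.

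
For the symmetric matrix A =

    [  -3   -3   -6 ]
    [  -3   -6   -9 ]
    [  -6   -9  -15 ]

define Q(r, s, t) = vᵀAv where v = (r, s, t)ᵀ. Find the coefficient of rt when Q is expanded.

The coefficient of rt is A[1,3] + A[3,1] = 2·(-6) = -12.

-12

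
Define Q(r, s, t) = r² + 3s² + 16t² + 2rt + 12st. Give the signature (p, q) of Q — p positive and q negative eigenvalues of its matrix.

The symmetric matrix is A = [[1, 0, 1], [0, 3, 6], [1, 6, 16]].
Applying the same elementary operations to the rows and columns of A produces a congruent diagonal matrix with entries 1, 3, 3.
That gives 3 positive pivots.

(3, 0)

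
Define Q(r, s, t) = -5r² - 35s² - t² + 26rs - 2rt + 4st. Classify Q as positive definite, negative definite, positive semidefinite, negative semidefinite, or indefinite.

negative definite

The symmetric matrix of Q is A = [[-5, 13, -1], [13, -35, 2], [-1, 2, -1]].
Leading principal minors: Δ_1 = -5, Δ_2 = 6, Δ_3 = -3.
The signs alternate starting with Δ_1 < 0, so by Sylvester's criterion Q is negative definite.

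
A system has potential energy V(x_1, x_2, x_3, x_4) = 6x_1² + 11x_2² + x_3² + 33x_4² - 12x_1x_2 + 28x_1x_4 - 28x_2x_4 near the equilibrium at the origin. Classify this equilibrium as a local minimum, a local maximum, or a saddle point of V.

local minimum

The Hessian at the origin is H = [[12, -12, 0, 28], [-12, 22, 0, -28], [0, 0, 2, 0], [28, -28, 0, 66]].
Applying the same elementary operations to the rows and columns of H produces a congruent diagonal matrix with entries 12, 10, 2, 2/3.
Counting signs: 4 positive.
H is positive definite, so the origin is a strict local minimum.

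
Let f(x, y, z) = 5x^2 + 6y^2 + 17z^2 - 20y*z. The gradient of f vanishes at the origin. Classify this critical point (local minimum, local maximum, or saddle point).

local minimum

The Hessian at the origin is H = [[10, 0, 0], [0, 12, -20], [0, -20, 34]].
Applying the same elementary operations to the rows and columns of H produces a congruent diagonal matrix with entries 10, 12, 2/3.
That gives 3 positive pivots.
H is positive definite, so the origin is a strict local minimum.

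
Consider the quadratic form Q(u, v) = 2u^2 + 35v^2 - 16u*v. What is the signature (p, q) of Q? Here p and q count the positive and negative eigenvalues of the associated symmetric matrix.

(2, 0)

Write A = [[2, -8], [-8, 35]].
Applying the same elementary operations to the rows and columns of A produces a congruent diagonal matrix with entries 2, 3.
Counting signs: 2 positive.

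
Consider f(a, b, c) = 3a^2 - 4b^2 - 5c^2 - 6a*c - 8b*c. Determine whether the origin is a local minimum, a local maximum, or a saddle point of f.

The Hessian at the origin is H = [[6, 0, -6], [0, -8, -8], [-6, -8, -10]].
Row-reducing H symmetrically gives the diagonal entries 6, -8, -8.
So there are 1 positive, 2 negative pivots.
H is indefinite, so the origin is a saddle point.

saddle point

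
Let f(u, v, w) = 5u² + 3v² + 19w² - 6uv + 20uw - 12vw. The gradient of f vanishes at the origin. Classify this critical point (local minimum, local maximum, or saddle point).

The Hessian at the origin is H = [[10, -6, 20], [-6, 6, -12], [20, -12, 38]].
Applying the same elementary operations to the rows and columns of H produces a congruent diagonal matrix with entries 10, 12/5, -2.
So there are 2 positive, 1 negative pivots.
H is indefinite, so the origin is a saddle point.

saddle point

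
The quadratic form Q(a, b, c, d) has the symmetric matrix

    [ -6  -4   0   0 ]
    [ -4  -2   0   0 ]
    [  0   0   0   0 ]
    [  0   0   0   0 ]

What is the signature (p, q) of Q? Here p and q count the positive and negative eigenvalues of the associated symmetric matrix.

Symmetric row and column elimination reduces A to a congruent diagonal form with pivots -6, 2/3, 0, 0.
Counting signs: 1 positive, 1 negative, 2 zero.

(1, 1)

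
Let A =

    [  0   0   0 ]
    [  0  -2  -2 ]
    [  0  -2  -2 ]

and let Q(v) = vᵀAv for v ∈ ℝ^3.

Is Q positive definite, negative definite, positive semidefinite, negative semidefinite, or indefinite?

Congruent diagonalization of A (simultaneous row and column reduction) yields pivots 0, -2, 0.
Counting signs: 1 negative, 2 zero.
Hence Q is negative semidefinite.

negative semidefinite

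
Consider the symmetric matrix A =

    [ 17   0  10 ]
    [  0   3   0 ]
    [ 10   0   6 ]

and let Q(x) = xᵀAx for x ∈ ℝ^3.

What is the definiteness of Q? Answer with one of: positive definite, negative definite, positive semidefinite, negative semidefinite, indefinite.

positive definite

Leading principal minors: Δ_1 = 17, Δ_2 = 51, Δ_3 = 6.
All leading principal minors are positive, so by Sylvester's criterion Q is positive definite.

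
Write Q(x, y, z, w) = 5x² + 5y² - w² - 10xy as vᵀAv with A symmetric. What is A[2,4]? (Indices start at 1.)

The coefficient of y·w in Q is 0. For a symmetric A this equals A[2,4] + A[4,2] = 2·A[2,4].
So A[2,4] = 0/2 = 0.

0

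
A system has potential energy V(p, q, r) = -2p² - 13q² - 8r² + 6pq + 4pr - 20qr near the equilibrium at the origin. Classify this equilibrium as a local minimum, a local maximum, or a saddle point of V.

The Hessian at the origin is H = [[-4, 6, 4], [6, -26, -20], [4, -20, -16]].
Symmetric row and column elimination reduces H to a congruent diagonal form with pivots -4, -17, -8/17.
That gives 3 negative pivots.
H is negative definite, so the origin is a strict local maximum.

local maximum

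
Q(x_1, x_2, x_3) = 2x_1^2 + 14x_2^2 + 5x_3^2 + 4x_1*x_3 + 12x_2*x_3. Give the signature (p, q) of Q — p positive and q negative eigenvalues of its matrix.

Write A = [[2, 0, 2], [0, 14, 6], [2, 6, 5]].
An LDLᵀ factorisation of A has diagonal entries 2, 14, 3/7.
So there are 3 positive pivots.

(3, 0)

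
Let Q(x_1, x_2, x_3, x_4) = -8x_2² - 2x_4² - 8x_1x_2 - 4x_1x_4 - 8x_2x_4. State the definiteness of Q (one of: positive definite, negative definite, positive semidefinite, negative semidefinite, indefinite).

The symmetric matrix is A = [[0, -4, 0, -2], [-4, -8, 0, -4], [0, 0, 0, 0], [-2, -4, 0, -2]].
A is congruent to a diagonal matrix with 1 positive, 1 negative and 2 zero entries, so Q is indefinite.

indefinite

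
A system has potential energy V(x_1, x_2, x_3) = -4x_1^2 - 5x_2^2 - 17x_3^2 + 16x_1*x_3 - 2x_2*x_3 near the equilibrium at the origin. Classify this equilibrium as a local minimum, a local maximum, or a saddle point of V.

The Hessian at the origin is H = [[-8, 0, 16], [0, -10, -2], [16, -2, -34]].
An LDLᵀ factorisation of H has diagonal entries -8, -10, -8/5.
That gives 3 negative pivots.
H is negative definite, so the origin is a strict local maximum.

local maximum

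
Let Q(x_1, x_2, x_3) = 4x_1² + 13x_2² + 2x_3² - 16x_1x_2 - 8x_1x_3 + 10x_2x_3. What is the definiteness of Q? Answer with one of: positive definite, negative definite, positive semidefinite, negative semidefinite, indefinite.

indefinite

The associated matrix is A = [[4, -8, -4], [-8, 13, 5], [-4, 5, 2]].
Applying the same elementary operations to the rows and columns of A produces a congruent diagonal matrix with entries 4, -3, 1.
Counting signs: 2 positive, 1 negative.
Hence Q is indefinite.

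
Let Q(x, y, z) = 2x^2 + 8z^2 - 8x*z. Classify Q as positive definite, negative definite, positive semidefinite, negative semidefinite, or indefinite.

The associated matrix is A = [[2, 0, -4], [0, 0, 0], [-4, 0, 8]].
Symmetric row and column elimination reduces A to a congruent diagonal form with pivots 2, 0, 0.
Counting signs: 1 positive, 2 zero.
Hence Q is positive semidefinite.

positive semidefinite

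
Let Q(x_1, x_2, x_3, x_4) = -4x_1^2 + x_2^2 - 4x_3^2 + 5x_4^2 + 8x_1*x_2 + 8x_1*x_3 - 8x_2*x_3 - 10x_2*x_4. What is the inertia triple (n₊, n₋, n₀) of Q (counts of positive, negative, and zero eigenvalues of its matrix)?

(1, 1, 2)

The symmetric matrix is A = [[-4, 4, 4, 0], [4, 1, -4, -5], [4, -4, -4, 0], [0, -5, 0, 5]].
Applying the same elementary operations to the rows and columns of A produces a congruent diagonal matrix with entries -4, 5, 0, 0.
Counting signs: 1 positive, 1 negative, 2 zero.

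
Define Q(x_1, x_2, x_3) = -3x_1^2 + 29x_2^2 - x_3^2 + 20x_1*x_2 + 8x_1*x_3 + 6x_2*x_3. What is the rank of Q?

The symmetric matrix is A = [[-3, 10, 4], [10, 29, 3], [4, 3, -1]].
Applying the same elementary operations to the rows and columns of A produces a congruent diagonal matrix with entries -3, 187/3, 10/187.
That gives 2 positive, 1 negative pivots.
The rank is the number of nonzero pivots: 3.

3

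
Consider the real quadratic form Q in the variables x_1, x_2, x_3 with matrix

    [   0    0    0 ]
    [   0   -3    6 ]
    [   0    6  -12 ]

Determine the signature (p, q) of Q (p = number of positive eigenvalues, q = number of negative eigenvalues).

(0, 1)

Congruent diagonalization of A (simultaneous row and column reduction) yields pivots 0, -3, 0.
That gives 1 negative, 2 zero pivots.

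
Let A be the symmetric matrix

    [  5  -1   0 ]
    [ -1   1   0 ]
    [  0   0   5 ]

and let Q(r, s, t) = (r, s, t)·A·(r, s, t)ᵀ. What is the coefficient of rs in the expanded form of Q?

-2

The coefficient of rs is A[1,2] + A[2,1] = 2·(-1) = -2.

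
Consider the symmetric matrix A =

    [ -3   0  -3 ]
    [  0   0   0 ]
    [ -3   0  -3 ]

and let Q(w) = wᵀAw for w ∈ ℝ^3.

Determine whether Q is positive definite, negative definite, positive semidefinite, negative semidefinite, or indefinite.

negative semidefinite

Row-reducing A symmetrically gives the diagonal entries -3, 0, 0.
Counting signs: 1 negative, 2 zero.
Hence Q is negative semidefinite.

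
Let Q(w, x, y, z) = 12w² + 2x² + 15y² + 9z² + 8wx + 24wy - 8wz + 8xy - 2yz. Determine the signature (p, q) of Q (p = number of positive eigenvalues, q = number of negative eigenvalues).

(4, 0)

The symmetric matrix is A = [[12, 4, 12, -4], [4, 2, 4, 0], [12, 4, 15, -1], [-4, 0, -1, 9]].
An LDLᵀ factorisation of A has diagonal entries 12, 2/3, 3, 2.
That gives 4 positive pivots.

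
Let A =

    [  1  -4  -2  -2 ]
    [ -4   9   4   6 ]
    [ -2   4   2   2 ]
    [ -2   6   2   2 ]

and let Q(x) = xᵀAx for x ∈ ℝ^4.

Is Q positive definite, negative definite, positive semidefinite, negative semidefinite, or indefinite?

indefinite

Congruent diagonalization of A (simultaneous row and column reduction) yields pivots 1, -7, 2/7, -4.
Counting signs: 2 positive, 2 negative.
Hence Q is indefinite.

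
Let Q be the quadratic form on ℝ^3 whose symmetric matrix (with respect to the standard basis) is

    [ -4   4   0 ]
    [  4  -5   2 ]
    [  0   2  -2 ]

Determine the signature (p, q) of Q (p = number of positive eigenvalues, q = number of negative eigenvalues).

Applying the same elementary operations to the rows and columns of A produces a congruent diagonal matrix with entries -4, -1, 2.
So there are 1 positive, 2 negative pivots.

(1, 2)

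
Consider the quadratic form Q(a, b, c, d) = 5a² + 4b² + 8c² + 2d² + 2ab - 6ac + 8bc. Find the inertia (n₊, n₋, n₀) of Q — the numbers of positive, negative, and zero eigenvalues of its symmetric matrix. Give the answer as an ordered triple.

The associated matrix is A = [[5, 1, -3, 0], [1, 4, 4, 0], [-3, 4, 8, 0], [0, 0, 0, 2]].
An LDLᵀ factorisation of A has diagonal entries 5, 19/5, 12/19, 2.
So there are 4 positive pivots.

(4, 0, 0)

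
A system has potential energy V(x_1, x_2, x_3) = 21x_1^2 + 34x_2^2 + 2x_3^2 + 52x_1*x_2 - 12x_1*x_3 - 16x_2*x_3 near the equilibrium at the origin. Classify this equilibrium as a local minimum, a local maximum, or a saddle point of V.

The Hessian at the origin is H = [[42, 52, -12], [52, 68, -16], [-12, -16, 4]].
Congruent diagonalization of H (simultaneous row and column reduction) yields pivots 42, 76/21, 4/19.
So there are 3 positive pivots.
H is positive definite, so the origin is a strict local minimum.

local minimum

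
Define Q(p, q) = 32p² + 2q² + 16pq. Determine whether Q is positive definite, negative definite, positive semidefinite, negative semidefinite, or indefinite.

The symmetric matrix of Q is [[32, 8], [8, 2]].
For the 2×2 matrix [[32, 8], [8, 2]]: det = 32·2 − (8)² = 0, trace = 34.
det = 0 so one eigenvalue is zero; the form is semidefinite with the sign of the trace.

positive semidefinite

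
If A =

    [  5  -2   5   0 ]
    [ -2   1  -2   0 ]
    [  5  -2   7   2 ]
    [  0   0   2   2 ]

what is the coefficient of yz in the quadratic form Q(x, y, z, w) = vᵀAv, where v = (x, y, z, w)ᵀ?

The coefficient of yz is A[2,3] + A[3,2] = 2·(-2) = -4.

-4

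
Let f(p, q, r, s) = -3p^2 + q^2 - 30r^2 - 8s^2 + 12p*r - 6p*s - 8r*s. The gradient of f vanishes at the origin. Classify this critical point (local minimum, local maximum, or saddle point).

The Hessian at the origin is H = [[-6, 0, 12, -6], [0, 2, 0, 0], [12, 0, -60, -8], [-6, 0, -8, -16]].
Row-reducing H symmetrically gives the diagonal entries -6, 2, -36, 10/9.
That gives 2 positive, 2 negative pivots.
H is indefinite, so the origin is a saddle point.

saddle point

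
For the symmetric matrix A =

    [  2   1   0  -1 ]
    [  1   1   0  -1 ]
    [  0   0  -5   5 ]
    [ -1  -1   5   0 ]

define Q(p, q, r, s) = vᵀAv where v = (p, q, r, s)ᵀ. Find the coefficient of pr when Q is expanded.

The coefficient of pr is A[1,3] + A[3,1] = 2·0 = 0.

0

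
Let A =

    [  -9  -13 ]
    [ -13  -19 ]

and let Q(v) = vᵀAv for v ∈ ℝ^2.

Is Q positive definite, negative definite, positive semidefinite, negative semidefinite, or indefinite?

Leading principal minors: Δ_1 = -9, Δ_2 = 2.
The signs alternate starting with Δ_1 < 0, so by Sylvester's criterion Q is negative definite.

negative definite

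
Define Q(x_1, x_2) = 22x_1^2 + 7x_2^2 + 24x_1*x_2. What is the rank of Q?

The associated matrix is A = [[22, 12], [12, 7]].
Symmetric row and column elimination reduces A to a congruent diagonal form with pivots 22, 5/11.
Counting signs: 2 positive.
The rank is the number of nonzero pivots: 2.

2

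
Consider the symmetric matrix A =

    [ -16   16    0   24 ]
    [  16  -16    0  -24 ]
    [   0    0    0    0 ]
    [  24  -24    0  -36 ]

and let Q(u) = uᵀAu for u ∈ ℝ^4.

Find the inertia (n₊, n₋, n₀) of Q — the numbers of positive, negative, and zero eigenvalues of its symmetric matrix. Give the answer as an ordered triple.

Symmetric row and column elimination reduces A to a congruent diagonal form with pivots -16, 0, 0, 0.
So there are 1 negative, 3 zero pivots.

(0, 1, 3)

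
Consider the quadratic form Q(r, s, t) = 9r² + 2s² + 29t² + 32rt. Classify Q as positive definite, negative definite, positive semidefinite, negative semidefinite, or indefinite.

The symmetric matrix of Q is A = [[9, 0, 16], [0, 2, 0], [16, 0, 29]].
Leading principal minors: Δ_1 = 9, Δ_2 = 18, Δ_3 = 10.
All leading principal minors are positive, so by Sylvester's criterion Q is positive definite.

positive definite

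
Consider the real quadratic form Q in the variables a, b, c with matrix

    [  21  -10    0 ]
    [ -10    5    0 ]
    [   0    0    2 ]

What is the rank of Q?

3

Row-reducing A symmetrically gives the diagonal entries 21, 5/21, 2.
That gives 3 positive pivots.
The rank is the number of nonzero pivots: 3.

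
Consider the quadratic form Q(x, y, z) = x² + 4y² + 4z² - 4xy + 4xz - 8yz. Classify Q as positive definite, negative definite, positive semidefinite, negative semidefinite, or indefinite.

Write A = [[1, -2, 2], [-2, 4, -4], [2, -4, 4]].
Applying the same elementary operations to the rows and columns of A produces a congruent diagonal matrix with entries 1, 0, 0.
That gives 1 positive, 2 zero pivots.
Hence Q is positive semidefinite.

positive semidefinite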